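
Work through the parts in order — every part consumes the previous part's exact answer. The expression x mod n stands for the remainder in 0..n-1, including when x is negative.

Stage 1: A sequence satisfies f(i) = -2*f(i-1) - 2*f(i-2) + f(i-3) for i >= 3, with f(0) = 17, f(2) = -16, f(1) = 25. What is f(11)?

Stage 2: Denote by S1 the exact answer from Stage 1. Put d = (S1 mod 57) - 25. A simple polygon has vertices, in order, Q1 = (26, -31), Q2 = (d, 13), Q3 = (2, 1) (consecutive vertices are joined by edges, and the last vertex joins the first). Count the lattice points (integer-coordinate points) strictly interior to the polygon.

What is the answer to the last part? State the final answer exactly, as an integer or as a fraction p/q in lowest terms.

Stage 1: f(3) = -2*(-16) - 2*(25) + 1*(17) = -1; iterating: f(3)=-1, f(4)=59, f(5)=-132, f(6)=145, f(7)=33, f(8)=-488, f(9)=1055, f(10)=-1101, f(11)=-396; answer -396
Stage 2: S1 = -396; d = -22; cross terms: (26*13 - -22*-31)=-344, (-22*1 - 2*13)=-48, (2*-31 - 26*1)=-88; twice the area = |-480| = 480; area = 240; boundary points = 4 + 12 + 8 = 24; strictly interior points = area - boundary/2 + 1 = 229; answer 229

229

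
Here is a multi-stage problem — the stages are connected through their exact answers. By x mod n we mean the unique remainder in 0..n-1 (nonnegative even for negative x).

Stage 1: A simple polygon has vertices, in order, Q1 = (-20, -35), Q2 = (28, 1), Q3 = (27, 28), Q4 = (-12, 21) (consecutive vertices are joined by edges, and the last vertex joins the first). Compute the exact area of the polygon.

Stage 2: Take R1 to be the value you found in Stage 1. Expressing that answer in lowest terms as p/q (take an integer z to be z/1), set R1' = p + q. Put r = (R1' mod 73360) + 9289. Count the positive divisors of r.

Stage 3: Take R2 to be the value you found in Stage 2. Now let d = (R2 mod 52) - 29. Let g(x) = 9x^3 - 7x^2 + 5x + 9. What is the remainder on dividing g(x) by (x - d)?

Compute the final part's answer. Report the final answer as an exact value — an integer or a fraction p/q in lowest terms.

-1316

Stage 1: cross terms: (-20*1 - 28*-35)=960, (28*28 - 27*1)=757, (27*21 - -12*28)=903, (-12*-35 - -20*21)=840; twice the area = |3460| = 3460; area = 1730; answer 1730
Stage 2: R1 = 1730; threaded value p + q = 1731; r = 11020; 11020 = 2^2 * 5 * 19 * 29; number of divisors = (2+1) * (1+1) * (1+1) * (1+1) = 24; answer 24
Stage 3: R2 = 24; d = -5; remainder = value at the root: 9*(-5)^3 - 7*(-5)^2 + 5*(-5)^1 + 9 = (-1125) + (-175) + (-25) + (9) = -1316; answer -1316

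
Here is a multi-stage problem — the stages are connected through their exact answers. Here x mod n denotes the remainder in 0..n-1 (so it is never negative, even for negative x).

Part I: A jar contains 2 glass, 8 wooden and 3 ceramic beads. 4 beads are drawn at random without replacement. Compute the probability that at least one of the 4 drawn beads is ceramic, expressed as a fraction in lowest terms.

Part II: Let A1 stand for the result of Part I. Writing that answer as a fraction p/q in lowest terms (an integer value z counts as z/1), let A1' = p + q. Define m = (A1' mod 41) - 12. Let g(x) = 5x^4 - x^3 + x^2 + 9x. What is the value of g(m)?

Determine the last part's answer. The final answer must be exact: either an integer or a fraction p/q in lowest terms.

2638494

Part I: total draws C(13,4) = 715; complement C(10,4) = 210; favorable 715 - 210 = 505; P = 101/143; answer 101/143
Part II: A1 = 101/143; threaded value p + q = 244; m = 27; 5*(27)^4 - 1*(27)^3 + 1*(27)^2 + 9*(27)^1 = (2657205) + (-19683) + (729) + (243) = 2638494; answer 2638494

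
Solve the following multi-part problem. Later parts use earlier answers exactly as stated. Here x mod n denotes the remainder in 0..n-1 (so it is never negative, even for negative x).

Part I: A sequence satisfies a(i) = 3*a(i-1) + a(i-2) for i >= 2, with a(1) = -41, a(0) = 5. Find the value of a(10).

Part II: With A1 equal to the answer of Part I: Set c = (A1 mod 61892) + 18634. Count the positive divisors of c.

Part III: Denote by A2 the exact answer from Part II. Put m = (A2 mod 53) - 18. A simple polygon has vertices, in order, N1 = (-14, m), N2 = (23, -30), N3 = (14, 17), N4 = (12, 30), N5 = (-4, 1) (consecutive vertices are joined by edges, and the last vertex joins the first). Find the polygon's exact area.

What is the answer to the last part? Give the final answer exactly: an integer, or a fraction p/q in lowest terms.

Part I: a(2) = 3*(-41) + 1*(5) = -118; iterating: a(2)=-118, a(3)=-395, a(4)=-1303, a(5)=-4304, a(6)=-14215, a(7)=-46949, a(8)=-155062, a(9)=-512135, a(10)=-1691467; answer -1691467
Part II: A1 = -1691467; c = 60143; 60143 = 137 * 439; number of divisors = (1+1) * (1+1) = 4; answer 4
Part III: A2 = 4; m = -14; cross terms: (-14*-30 - 23*-14)=742, (23*17 - 14*-30)=811, (14*30 - 12*17)=216, (12*1 - -4*30)=132, (-4*-14 - -14*1)=70; twice the area = |1971| = 1971; area = 1971/2; answer 1971/2

1971/2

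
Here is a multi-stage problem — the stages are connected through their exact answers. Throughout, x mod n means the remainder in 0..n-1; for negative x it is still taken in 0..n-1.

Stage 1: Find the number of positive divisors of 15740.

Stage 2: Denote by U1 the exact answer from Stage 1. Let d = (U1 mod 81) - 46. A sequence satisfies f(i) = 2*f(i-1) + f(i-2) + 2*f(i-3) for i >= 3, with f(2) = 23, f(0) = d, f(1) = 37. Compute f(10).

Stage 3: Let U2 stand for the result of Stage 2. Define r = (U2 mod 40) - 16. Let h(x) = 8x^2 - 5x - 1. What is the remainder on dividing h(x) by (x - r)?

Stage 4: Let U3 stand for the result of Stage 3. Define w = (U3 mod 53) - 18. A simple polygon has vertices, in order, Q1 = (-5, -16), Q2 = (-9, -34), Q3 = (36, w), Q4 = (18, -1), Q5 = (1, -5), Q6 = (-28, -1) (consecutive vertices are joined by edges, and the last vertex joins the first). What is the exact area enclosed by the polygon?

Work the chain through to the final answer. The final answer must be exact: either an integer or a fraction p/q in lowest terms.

941/2

Stage 1: 15740 = 2^2 * 5 * 787; number of divisors = (2+1) * (1+1) * (1+1) = 12; answer 12
Stage 2: U1 = 12; d = -34; f(3) = 2*(23) + 1*(37) + 2*(-34) = 15; iterating: f(3)=15, f(4)=127, f(5)=315, f(6)=787, f(7)=2143, f(8)=5703, f(9)=15123, f(10)=40235; answer 40235
Stage 3: U2 = 40235; r = 19; remainder = value at the root: 8*(19)^2 - 5*(19)^1 - 1 = (2888) + (-95) + (-1) = 2792; answer 2792
Stage 4: U3 = 2792; w = 18; cross terms: (-5*-34 - -9*-16)=26, (-9*18 - 36*-34)=1062, (36*-1 - 18*18)=-360, (18*-5 - 1*-1)=-89, (1*-1 - -28*-5)=-141, (-28*-16 - -5*-1)=443; twice the area = |941| = 941; area = 941/2; answer 941/2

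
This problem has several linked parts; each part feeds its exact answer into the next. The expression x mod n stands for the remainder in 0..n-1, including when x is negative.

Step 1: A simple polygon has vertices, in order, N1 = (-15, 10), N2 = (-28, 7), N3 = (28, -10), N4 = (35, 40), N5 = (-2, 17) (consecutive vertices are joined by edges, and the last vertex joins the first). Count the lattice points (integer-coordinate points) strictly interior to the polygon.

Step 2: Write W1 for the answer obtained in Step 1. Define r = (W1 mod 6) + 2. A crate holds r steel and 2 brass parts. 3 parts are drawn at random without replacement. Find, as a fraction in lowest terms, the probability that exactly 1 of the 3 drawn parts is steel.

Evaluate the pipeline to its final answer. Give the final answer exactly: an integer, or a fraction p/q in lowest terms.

Step 1: cross terms: (-15*7 - -28*10)=175, (-28*-10 - 28*7)=84, (28*40 - 35*-10)=1470, (35*17 - -2*40)=675, (-2*10 - -15*17)=235; twice the area = |2639| = 2639; area = 2639/2; boundary points = 1 + 1 + 1 + 1 + 1 = 5; strictly interior points = area - boundary/2 + 1 = 1318; answer 1318
Step 2: W1 = 1318; r = 6; total draws C(8,3) = 56; favorable C(6,1)*C(2,2) = 6; P = 3/28; answer 3/28

3/28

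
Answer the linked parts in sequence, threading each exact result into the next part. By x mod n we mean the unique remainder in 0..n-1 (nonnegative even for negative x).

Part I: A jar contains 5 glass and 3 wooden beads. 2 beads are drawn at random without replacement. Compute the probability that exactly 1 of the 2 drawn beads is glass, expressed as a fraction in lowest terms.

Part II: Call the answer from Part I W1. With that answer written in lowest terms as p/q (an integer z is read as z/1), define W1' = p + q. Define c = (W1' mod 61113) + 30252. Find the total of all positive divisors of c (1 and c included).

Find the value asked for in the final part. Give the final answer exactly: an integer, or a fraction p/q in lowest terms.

Part I: total draws C(8,2) = 28; favorable C(5,1)*C(3,1) = 15; P = 15/28; answer 15/28
Part II: W1 = 15/28; threaded value p + q = 43; c = 30295; 30295 = 5 * 73 * 83; sigma = (1 + 5) * (1 + 73) * (1 + 83) = 6 * 74 * 84 = 37296; answer 37296

37296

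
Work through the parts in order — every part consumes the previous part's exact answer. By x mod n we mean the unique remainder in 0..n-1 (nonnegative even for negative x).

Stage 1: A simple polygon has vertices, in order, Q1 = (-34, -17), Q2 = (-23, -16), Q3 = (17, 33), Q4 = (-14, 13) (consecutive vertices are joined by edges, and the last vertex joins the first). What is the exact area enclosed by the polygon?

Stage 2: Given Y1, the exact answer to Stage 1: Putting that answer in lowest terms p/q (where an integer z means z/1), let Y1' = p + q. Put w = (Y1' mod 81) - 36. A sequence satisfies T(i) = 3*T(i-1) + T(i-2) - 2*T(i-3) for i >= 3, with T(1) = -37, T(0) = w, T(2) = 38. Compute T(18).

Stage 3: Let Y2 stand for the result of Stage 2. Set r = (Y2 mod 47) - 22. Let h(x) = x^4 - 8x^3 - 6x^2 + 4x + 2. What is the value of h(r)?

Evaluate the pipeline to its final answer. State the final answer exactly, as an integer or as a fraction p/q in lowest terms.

Stage 1: cross terms: (-34*-16 - -23*-17)=153, (-23*33 - 17*-16)=-487, (17*13 - -14*33)=683, (-14*-17 - -34*13)=680; twice the area = |1029| = 1029; area = 1029/2; answer 1029/2
Stage 2: Y1 = 1029/2; threaded value p + q = 1031; w = 23; T(3) = 3*(38) + 1*(-37) - 2*(23) = 31; iterating: T(3)=31, T(4)=205, T(5)=570, T(6)=1853, T(7)=5719, T(8)=17870, T(9)=55623, T(10)=173301, T(11)=539786, T(12)=1681413, T(13)=5237423, T(14)=16314110, T(15)=50816927, T(16)=158290045, T(17)=493058842, T(18)=1535832717; answer 1535832717
Stage 3: Y2 = 1535832717; r = 18; 1*(18)^4 - 8*(18)^3 - 6*(18)^2 + 4*(18)^1 + 2 = (104976) + (-46656) + (-1944) + (72) + (2) = 56450; answer 56450

56450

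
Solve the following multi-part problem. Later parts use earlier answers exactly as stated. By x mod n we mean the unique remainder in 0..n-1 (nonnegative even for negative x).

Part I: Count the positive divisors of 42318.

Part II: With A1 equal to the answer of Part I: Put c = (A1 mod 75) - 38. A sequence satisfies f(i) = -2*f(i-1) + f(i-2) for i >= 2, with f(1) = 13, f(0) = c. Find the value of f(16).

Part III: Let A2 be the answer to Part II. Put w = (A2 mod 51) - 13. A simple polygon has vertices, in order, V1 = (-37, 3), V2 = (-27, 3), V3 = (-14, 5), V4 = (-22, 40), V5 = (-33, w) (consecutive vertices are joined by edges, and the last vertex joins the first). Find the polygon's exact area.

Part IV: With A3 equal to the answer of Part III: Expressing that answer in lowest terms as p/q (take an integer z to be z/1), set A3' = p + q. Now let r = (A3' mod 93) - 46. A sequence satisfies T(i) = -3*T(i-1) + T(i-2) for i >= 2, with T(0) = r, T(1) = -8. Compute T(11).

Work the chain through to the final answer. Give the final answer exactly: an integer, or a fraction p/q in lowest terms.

Part I: 42318 = 2 * 3^2 * 2351; number of divisors = (1+1) * (2+1) * (1+1) = 12; answer 12
Part II: A1 = 12; c = -26; f(2) = -2*(13) + 1*(-26) = -52; iterating: f(2)=-52, f(3)=117, f(4)=-286, f(5)=689, f(6)=-1664, f(7)=4017, f(8)=-9698, f(9)=23413, f(10)=-56524, f(11)=136461, f(12)=-329446, f(13)=795353, f(14)=-1920152, f(15)=4635657, f(16)=-11191466; answer -11191466
Part III: A2 = -11191466; w = 12; cross terms: (-37*3 - -27*3)=-30, (-27*5 - -14*3)=-93, (-14*40 - -22*5)=-450, (-22*12 - -33*40)=1056, (-33*3 - -37*12)=345; twice the area = |828| = 828; area = 414; answer 414
Part IV: A3 = 414; threaded value p + q = 415; r = -3; T(2) = -3*(-8) + 1*(-3) = 21; iterating: T(2)=21, T(3)=-71, T(4)=234, T(5)=-773, T(6)=2553, T(7)=-8432, T(8)=27849, T(9)=-91979, T(10)=303786, T(11)=-1003337; answer -1003337

-1003337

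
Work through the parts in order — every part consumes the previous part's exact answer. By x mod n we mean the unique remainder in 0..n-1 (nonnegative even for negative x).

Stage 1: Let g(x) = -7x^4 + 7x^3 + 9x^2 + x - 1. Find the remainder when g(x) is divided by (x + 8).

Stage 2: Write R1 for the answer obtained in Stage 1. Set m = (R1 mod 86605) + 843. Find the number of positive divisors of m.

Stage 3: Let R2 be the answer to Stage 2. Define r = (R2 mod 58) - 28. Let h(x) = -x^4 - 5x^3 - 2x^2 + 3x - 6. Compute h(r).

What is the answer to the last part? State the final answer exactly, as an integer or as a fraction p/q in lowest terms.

Stage 1: remainder = value at the root: -7*(-8)^4 + 7*(-8)^3 + 9*(-8)^2 + 1*(-8)^1 - 1 = (-28672) + (-3584) + (576) + (-8) + (-1) = -31689; answer -31689
Stage 2: R1 = -31689; m = 55759; 55759 = 11 * 37 * 137; number of divisors = (1+1) * (1+1) * (1+1) = 8; answer 8
Stage 3: R2 = 8; r = -20; -1*(-20)^4 - 5*(-20)^3 - 2*(-20)^2 + 3*(-20)^1 - 6 = (-160000) + (40000) + (-800) + (-60) + (-6) = -120866; answer -120866

-120866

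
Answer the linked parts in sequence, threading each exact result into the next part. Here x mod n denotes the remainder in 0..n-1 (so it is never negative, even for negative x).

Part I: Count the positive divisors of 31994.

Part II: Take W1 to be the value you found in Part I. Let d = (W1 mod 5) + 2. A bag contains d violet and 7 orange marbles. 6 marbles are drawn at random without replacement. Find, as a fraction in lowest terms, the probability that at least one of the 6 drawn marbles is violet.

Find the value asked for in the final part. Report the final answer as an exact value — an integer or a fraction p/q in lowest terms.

Part I: 31994 = 2 * 17 * 941; number of divisors = (1+1) * (1+1) * (1+1) = 8; answer 8
Part II: W1 = 8; d = 5; total draws C(12,6) = 924; complement C(7,6) = 7; favorable 924 - 7 = 917; P = 131/132; answer 131/132

131/132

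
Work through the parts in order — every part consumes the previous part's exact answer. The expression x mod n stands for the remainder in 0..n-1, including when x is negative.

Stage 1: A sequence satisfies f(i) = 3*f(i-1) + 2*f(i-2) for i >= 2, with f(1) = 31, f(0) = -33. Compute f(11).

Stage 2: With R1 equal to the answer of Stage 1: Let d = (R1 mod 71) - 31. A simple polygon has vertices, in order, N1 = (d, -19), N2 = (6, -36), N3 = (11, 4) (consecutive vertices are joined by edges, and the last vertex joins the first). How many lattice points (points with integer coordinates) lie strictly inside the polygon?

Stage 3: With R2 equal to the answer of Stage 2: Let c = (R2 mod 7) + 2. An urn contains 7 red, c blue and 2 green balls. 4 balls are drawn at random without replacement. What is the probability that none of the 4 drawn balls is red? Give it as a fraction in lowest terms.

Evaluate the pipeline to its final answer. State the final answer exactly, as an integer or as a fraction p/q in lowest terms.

Stage 1: f(2) = 3*(31) + 2*(-33) = 27; iterating: f(2)=27, f(3)=143, f(4)=483, f(5)=1735, f(6)=6171, f(7)=21983, f(8)=78291, f(9)=278839, f(10)=993099, f(11)=3536975; answer 3536975
Stage 2: R1 = 3536975; d = 8; cross terms: (8*-36 - 6*-19)=-174, (6*4 - 11*-36)=420, (11*-19 - 8*4)=-241; twice the area = |5| = 5; area = 5/2; boundary points = 1 + 5 + 1 = 7; strictly interior points = area - boundary/2 + 1 = 0; answer 0
Stage 3: R2 = 0; c = 2; total draws C(11,4) = 330; favorable C(4,4) = 1; P = 1/330; answer 1/330

1/330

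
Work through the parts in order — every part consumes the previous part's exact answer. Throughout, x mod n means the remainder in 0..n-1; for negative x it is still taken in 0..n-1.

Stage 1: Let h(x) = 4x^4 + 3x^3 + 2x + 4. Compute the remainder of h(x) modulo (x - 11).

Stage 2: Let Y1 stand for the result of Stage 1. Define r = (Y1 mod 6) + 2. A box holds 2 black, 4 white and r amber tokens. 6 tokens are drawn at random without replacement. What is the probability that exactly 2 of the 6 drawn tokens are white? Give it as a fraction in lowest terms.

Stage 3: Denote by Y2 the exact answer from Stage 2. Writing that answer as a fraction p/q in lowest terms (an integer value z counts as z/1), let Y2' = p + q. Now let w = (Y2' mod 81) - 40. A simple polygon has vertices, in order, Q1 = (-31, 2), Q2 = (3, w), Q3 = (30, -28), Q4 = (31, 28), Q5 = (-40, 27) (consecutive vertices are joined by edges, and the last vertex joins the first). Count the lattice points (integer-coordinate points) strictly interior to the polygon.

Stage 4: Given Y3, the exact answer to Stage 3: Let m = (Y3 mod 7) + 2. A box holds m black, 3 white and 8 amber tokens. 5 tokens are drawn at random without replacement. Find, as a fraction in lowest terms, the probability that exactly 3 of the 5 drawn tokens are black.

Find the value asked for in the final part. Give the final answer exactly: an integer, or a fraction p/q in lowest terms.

Stage 1: remainder = value at the root: 4*(11)^4 + 3*(11)^3 + 2*(11)^1 + 4 = (58564) + (3993) + (22) + (4) = 62583; answer 62583
Stage 2: Y1 = 62583; r = 5; total draws C(11,6) = 462; favorable C(4,2)*C(7,4) = 210; P = 5/11; answer 5/11
Stage 3: Y2 = 5/11; threaded value p + q = 16; w = -24; cross terms: (-31*-24 - 3*2)=738, (3*-28 - 30*-24)=636, (30*28 - 31*-28)=1708, (31*27 - -40*28)=1957, (-40*2 - -31*27)=757; twice the area = |5796| = 5796; area = 2898; boundary points = 2 + 1 + 1 + 1 + 1 = 6; strictly interior points = area - boundary/2 + 1 = 2896; answer 2896
Stage 4: Y3 = 2896; m = 7; total draws C(18,5) = 8568; favorable C(7,3)*C(11,2) = 1925; P = 275/1224; answer 275/1224

275/1224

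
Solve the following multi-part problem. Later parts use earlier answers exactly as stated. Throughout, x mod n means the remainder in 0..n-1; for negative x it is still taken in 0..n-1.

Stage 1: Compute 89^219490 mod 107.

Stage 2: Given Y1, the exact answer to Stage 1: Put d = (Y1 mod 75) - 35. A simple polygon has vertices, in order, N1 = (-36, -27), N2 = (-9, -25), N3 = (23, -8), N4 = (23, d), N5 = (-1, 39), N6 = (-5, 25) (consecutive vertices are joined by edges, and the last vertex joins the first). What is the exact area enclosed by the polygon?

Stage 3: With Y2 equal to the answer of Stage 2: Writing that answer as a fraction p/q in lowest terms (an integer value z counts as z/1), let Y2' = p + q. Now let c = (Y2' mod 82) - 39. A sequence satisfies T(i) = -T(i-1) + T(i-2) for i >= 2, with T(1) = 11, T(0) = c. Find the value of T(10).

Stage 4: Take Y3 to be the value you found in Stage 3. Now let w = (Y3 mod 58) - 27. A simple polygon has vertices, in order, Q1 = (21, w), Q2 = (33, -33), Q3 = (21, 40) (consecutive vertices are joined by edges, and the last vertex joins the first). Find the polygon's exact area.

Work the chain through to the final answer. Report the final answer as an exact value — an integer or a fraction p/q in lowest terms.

84

Stage 1: squarings mod 107: 89^1=89, 89^2=3, 89^4=9, 89^8=81, 89^16=34, 89^32=86, 89^64=13, 89^128=62, 89^256=99, 89^512=64, 89^1024=30, 89^2048=44, 89^4096=10, 89^8192=100, 89^16384=49, 89^32768=47, 89^65536=69, 89^131072=53; 89^219490 = 89^2 * 89^32 * 89^64 * 89^256 * 89^2048 * 89^4096 * 89^16384 * 89^65536 * 89^131072 = 30 (mod 107); answer 30
Stage 2: Y1 = 30; d = -5; cross terms: (-36*-25 - -9*-27)=657, (-9*-8 - 23*-25)=647, (23*-5 - 23*-8)=69, (23*39 - -1*-5)=892, (-1*25 - -5*39)=170, (-5*-27 - -36*25)=1035; twice the area = |3470| = 3470; area = 1735; answer 1735
Stage 3: Y2 = 1735; threaded value p + q = 1736; c = -25; T(2) = -1*(11) + 1*(-25) = -36; iterating: T(2)=-36, T(3)=47, T(4)=-83, T(5)=130, T(6)=-213, T(7)=343, T(8)=-556, T(9)=899, T(10)=-1455; answer -1455
Stage 4: Y3 = -1455; w = 26; cross terms: (21*-33 - 33*26)=-1551, (33*40 - 21*-33)=2013, (21*26 - 21*40)=-294; twice the area = |168| = 168; area = 84; answer 84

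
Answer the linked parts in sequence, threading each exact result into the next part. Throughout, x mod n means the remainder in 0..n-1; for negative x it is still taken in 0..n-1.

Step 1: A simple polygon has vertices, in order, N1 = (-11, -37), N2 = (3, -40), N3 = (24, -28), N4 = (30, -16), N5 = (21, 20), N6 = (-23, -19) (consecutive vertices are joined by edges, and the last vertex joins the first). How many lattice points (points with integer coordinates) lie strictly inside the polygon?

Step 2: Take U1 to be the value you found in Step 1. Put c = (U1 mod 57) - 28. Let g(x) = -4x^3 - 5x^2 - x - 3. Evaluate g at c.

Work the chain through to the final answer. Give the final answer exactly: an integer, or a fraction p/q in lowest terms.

Step 1: cross terms: (-11*-40 - 3*-37)=551, (3*-28 - 24*-40)=876, (24*-16 - 30*-28)=456, (30*20 - 21*-16)=936, (21*-19 - -23*20)=61, (-23*-37 - -11*-19)=642; twice the area = |3522| = 3522; area = 1761; boundary points = 1 + 3 + 6 + 9 + 1 + 6 = 26; strictly interior points = area - boundary/2 + 1 = 1749; answer 1749
Step 2: U1 = 1749; c = 11; -4*(11)^3 - 5*(11)^2 - 1*(11)^1 - 3 = (-5324) + (-605) + (-11) + (-3) = -5943; answer -5943

-5943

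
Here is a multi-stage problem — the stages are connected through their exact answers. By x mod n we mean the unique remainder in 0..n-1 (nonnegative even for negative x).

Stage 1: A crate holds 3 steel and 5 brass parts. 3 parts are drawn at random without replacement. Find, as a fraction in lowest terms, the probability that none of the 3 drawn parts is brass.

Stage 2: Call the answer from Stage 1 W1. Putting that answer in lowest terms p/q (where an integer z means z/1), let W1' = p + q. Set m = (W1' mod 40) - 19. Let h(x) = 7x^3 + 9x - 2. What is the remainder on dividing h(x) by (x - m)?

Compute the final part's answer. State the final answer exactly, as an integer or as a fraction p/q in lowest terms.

-76

Stage 1: total draws C(8,3) = 56; favorable C(3,3) = 1; P = 1/56; answer 1/56
Stage 2: W1 = 1/56; threaded value p + q = 57; m = -2; remainder = value at the root: 7*(-2)^3 + 9*(-2)^1 - 2 = (-56) + (-18) + (-2) = -76; answer -76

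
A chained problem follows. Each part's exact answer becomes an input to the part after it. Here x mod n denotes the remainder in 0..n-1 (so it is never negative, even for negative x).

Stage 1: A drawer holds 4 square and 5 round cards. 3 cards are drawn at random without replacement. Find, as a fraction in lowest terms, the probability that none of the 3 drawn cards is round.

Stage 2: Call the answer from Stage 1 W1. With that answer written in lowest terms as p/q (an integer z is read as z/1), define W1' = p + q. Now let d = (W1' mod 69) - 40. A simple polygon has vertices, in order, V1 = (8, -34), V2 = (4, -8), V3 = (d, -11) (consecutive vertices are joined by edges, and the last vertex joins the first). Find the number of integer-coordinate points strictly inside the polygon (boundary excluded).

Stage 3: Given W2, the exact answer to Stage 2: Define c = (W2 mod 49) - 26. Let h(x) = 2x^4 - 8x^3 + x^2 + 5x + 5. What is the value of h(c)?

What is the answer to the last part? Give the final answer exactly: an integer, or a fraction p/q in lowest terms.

256505

Stage 1: total draws C(9,3) = 84; favorable C(4,3) = 4; P = 1/21; answer 1/21
Stage 2: W1 = 1/21; threaded value p + q = 22; d = -18; cross terms: (8*-8 - 4*-34)=72, (4*-11 - -18*-8)=-188, (-18*-34 - 8*-11)=700; twice the area = |584| = 584; area = 292; boundary points = 2 + 1 + 1 = 4; strictly interior points = area - boundary/2 + 1 = 291; answer 291
Stage 3: W2 = 291; c = 20; 2*(20)^4 - 8*(20)^3 + 1*(20)^2 + 5*(20)^1 + 5 = (320000) + (-64000) + (400) + (100) + (5) = 256505; answer 256505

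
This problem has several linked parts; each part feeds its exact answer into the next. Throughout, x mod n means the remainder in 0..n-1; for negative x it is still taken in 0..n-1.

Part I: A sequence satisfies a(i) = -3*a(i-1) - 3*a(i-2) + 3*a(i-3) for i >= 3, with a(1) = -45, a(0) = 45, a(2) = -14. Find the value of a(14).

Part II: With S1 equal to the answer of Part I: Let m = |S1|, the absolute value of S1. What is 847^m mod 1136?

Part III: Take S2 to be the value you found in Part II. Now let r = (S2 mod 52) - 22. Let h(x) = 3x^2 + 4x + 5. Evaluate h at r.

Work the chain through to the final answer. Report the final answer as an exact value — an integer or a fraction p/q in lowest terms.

1244

Part I: a(3) = -3*(-14) - 3*(-45) + 3*(45) = 312; iterating: a(3)=312, a(4)=-1029, a(5)=2109, a(6)=-2304, a(7)=-2502, a(8)=20745, a(9)=-61641, a(10)=115182, a(11)=-98388, a(12)=-235305, a(13)=1346625, a(14)=-3629124; answer -3629124
Part II: S1 = -3629124; m = 3629124; squarings mod 1136: 847^1=847, 847^2=593, 847^4=625, 847^8=977, 847^16=289, 847^32=593, 847^64=625, 847^128=977, 847^256=289, 847^512=593, 847^1024=625, 847^2048=977, 847^4096=289, 847^8192=593, 847^16384=625, 847^32768=977, 847^65536=289, 847^131072=593, 847^262144=625, 847^524288=977, 847^1048576=289, 847^2097152=593; 847^3629124 = 847^4 * 847^64 * 847^8192 * 847^16384 * 847^65536 * 847^131072 * 847^262144 * 847^1048576 * 847^2097152 = 625 (mod 1136); answer 625
Part III: S2 = 625; r = -21; 3*(-21)^2 + 4*(-21)^1 + 5 = (1323) + (-84) + (5) = 1244; answer 1244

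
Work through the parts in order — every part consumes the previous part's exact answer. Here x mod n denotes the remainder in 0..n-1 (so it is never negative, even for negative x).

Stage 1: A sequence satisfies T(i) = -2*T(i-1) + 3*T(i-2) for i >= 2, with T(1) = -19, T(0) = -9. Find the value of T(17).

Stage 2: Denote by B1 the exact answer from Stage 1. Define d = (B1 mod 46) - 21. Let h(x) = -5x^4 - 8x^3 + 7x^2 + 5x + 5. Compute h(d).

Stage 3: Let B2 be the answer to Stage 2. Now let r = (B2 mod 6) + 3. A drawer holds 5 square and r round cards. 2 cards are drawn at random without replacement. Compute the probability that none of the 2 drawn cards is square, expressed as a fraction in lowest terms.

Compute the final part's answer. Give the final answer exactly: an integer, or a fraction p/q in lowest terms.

1/6

Stage 1: T(2) = -2*(-19) + 3*(-9) = 11; iterating: T(2)=11, T(3)=-79, T(4)=191, T(5)=-619, T(6)=1811, T(7)=-5479, T(8)=16391, T(9)=-49219, T(10)=147611, T(11)=-442879, T(12)=1328591, T(13)=-3985819, T(14)=11957411, T(15)=-35872279, T(16)=107616791, T(17)=-322850419; answer -322850419
Stage 2: B1 = -322850419; d = 8; -5*(8)^4 - 8*(8)^3 + 7*(8)^2 + 5*(8)^1 + 5 = (-20480) + (-4096) + (448) + (40) + (5) = -24083; answer -24083
Stage 3: B2 = -24083; r = 4; total draws C(9,2) = 36; favorable C(4,2) = 6; P = 1/6; answer 1/6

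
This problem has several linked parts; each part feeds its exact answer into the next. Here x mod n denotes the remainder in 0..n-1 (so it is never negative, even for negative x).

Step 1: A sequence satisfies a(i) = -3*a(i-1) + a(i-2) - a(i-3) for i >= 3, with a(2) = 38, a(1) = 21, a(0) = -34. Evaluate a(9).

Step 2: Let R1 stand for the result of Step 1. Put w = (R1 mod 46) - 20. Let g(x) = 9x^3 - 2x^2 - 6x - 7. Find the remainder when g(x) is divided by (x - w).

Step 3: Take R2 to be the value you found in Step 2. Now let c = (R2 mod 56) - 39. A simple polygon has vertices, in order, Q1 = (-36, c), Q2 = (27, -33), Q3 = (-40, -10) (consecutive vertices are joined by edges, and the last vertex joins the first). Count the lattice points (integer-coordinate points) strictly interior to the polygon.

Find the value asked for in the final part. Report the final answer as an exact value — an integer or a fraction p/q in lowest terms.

Step 1: a(3) = -3*(38) + 1*(21) - 1*(-34) = -59; iterating: a(3)=-59, a(4)=194, a(5)=-679, a(6)=2290, a(7)=-7743, a(8)=26198, a(9)=-88627; answer -88627
Step 2: R1 = -88627; w = -5; remainder = value at the root: 9*(-5)^3 - 2*(-5)^2 - 6*(-5)^1 - 7 = (-1125) + (-50) + (30) + (-7) = -1152; answer -1152
Step 3: R2 = -1152; c = -15; cross terms: (-36*-33 - 27*-15)=1593, (27*-10 - -40*-33)=-1590, (-40*-15 - -36*-10)=240; twice the area = |243| = 243; area = 243/2; boundary points = 9 + 1 + 1 = 11; strictly interior points = area - boundary/2 + 1 = 117; answer 117

117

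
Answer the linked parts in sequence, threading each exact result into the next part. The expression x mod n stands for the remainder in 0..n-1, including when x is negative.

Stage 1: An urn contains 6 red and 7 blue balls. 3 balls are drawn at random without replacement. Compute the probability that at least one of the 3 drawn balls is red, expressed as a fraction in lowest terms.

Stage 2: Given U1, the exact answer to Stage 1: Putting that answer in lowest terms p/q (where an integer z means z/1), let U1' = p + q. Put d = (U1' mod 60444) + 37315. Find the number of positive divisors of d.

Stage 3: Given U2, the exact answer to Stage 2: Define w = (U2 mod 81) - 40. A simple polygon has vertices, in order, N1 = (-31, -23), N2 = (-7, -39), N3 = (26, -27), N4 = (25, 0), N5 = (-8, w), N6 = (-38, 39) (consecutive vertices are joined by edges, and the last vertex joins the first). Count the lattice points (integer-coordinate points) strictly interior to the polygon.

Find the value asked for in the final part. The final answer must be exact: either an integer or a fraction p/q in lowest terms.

Stage 1: total draws C(13,3) = 286; complement C(7,3) = 35; favorable 286 - 35 = 251; P = 251/286; answer 251/286
Stage 2: U1 = 251/286; threaded value p + q = 537; d = 37852; 37852 = 2^2 * 9463; number of divisors = (2+1) * (1+1) = 6; answer 6
Stage 3: U2 = 6; w = -34; cross terms: (-31*-39 - -7*-23)=1048, (-7*-27 - 26*-39)=1203, (26*0 - 25*-27)=675, (25*-34 - -8*0)=-850, (-8*39 - -38*-34)=-1604, (-38*-23 - -31*39)=2083; twice the area = |2555| = 2555; area = 2555/2; boundary points = 8 + 3 + 1 + 1 + 1 + 1 = 15; strictly interior points = area - boundary/2 + 1 = 1271; answer 1271

1271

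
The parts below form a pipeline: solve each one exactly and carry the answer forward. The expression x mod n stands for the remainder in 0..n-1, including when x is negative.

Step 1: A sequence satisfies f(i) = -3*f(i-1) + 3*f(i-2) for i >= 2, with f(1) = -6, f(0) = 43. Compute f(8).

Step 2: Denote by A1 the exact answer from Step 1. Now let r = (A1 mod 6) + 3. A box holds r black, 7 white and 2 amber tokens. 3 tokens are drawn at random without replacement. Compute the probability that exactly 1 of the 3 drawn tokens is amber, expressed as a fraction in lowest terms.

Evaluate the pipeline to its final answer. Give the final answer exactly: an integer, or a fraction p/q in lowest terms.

12/35

Step 1: f(2) = -3*(-6) + 3*(43) = 147; iterating: f(2)=147, f(3)=-459, f(4)=1818, f(5)=-6831, f(6)=25947, f(7)=-98334, f(8)=372843; answer 372843
Step 2: A1 = 372843; r = 6; total draws C(15,3) = 455; favorable C(2,1)*C(13,2) = 156; P = 12/35; answer 12/35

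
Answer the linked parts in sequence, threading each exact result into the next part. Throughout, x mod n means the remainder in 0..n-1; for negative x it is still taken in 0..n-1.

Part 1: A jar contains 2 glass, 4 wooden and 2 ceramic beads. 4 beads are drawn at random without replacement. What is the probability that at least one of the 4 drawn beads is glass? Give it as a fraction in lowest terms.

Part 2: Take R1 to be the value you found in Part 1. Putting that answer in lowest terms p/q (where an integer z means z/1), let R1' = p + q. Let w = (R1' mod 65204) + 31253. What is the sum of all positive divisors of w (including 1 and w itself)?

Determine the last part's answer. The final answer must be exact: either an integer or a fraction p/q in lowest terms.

67536

Part 1: total draws C(8,4) = 70; complement C(6,4) = 15; favorable 70 - 15 = 55; P = 11/14; answer 11/14
Part 2: R1 = 11/14; threaded value p + q = 25; w = 31278; 31278 = 2 * 3 * 13 * 401; sigma = (1 + 2) * (1 + 3) * (1 + 13) * (1 + 401) = 3 * 4 * 14 * 402 = 67536; answer 67536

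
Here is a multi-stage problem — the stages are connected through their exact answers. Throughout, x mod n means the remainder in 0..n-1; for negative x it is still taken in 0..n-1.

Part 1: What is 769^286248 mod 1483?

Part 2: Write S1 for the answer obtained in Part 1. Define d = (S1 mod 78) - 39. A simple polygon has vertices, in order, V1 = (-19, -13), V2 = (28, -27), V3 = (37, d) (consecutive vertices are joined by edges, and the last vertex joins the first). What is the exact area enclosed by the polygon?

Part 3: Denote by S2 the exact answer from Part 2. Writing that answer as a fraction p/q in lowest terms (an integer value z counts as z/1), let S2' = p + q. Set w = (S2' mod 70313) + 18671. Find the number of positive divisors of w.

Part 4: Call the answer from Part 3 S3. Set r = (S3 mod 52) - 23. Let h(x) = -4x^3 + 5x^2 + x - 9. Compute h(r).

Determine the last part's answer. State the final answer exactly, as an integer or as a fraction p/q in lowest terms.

Part 1: squarings mod 1483: 769^1=769, 769^2=1127, 769^4=681, 769^8=1065, 769^16=1213, 769^32=233, 769^64=901, 769^128=600, 769^256=1114, 769^512=1208, 769^1024=1475, 769^2048=64, 769^4096=1130, 769^8192=37, 769^16384=1369, 769^32768=1132, 769^65536=112, 769^131072=680, 769^262144=1187; 769^286248 = 769^8 * 769^32 * 769^512 * 769^1024 * 769^2048 * 769^4096 * 769^16384 * 769^262144 = 634 (mod 1483); answer 634
Part 2: S1 = 634; d = -29; cross terms: (-19*-27 - 28*-13)=877, (28*-29 - 37*-27)=187, (37*-13 - -19*-29)=-1032; twice the area = |32| = 32; area = 16; answer 16
Part 3: S2 = 16; threaded value p + q = 17; w = 18688; 18688 = 2^8 * 73; number of divisors = (8+1) * (1+1) = 18; answer 18
Part 4: S3 = 18; r = -5; -4*(-5)^3 + 5*(-5)^2 + 1*(-5)^1 - 9 = (500) + (125) + (-5) + (-9) = 611; answer 611

611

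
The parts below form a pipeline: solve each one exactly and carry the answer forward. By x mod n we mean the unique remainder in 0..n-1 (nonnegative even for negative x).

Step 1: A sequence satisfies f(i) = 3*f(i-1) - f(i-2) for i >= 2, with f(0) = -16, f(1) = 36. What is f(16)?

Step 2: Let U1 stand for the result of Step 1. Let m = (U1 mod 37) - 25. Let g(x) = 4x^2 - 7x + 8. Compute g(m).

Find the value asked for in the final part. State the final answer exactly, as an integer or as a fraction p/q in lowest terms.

155

Step 1: f(2) = 3*(36) - 1*(-16) = 124; iterating: f(2)=124, f(3)=336, f(4)=884, f(5)=2316, f(6)=6064, f(7)=15876, f(8)=41564, f(9)=108816, f(10)=284884, f(11)=745836, f(12)=1952624, f(13)=5112036, f(14)=13383484, f(15)=35038416, f(16)=91731764; answer 91731764
Step 2: U1 = 91731764; m = 7; 4*(7)^2 - 7*(7)^1 + 8 = (196) + (-49) + (8) = 155; answer 155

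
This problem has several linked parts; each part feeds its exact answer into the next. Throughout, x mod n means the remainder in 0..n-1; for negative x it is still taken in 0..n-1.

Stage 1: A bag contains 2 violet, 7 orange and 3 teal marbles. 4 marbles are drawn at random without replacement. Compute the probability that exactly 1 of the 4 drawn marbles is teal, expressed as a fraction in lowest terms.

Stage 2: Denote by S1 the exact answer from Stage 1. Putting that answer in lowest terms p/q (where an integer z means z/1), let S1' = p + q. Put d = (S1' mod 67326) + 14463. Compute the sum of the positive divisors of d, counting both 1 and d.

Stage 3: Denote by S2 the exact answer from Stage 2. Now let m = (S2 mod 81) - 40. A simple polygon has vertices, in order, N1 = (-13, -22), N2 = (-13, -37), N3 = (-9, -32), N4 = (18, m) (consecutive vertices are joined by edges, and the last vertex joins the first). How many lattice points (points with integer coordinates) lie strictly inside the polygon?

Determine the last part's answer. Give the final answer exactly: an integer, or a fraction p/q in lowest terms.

165

Stage 1: total draws C(12,4) = 495; favorable C(3,1)*C(9,3) = 252; P = 28/55; answer 28/55
Stage 2: S1 = 28/55; threaded value p + q = 83; d = 14546; 14546 = 2 * 7 * 1039; sigma = (1 + 2) * (1 + 7) * (1 + 1039) = 3 * 8 * 1040 = 24960; answer 24960
Stage 3: S2 = 24960; m = -28; cross terms: (-13*-37 - -13*-22)=195, (-13*-32 - -9*-37)=83, (-9*-28 - 18*-32)=828, (18*-22 - -13*-28)=-760; twice the area = |346| = 346; area = 173; boundary points = 15 + 1 + 1 + 1 = 18; strictly interior points = area - boundary/2 + 1 = 165; answer 165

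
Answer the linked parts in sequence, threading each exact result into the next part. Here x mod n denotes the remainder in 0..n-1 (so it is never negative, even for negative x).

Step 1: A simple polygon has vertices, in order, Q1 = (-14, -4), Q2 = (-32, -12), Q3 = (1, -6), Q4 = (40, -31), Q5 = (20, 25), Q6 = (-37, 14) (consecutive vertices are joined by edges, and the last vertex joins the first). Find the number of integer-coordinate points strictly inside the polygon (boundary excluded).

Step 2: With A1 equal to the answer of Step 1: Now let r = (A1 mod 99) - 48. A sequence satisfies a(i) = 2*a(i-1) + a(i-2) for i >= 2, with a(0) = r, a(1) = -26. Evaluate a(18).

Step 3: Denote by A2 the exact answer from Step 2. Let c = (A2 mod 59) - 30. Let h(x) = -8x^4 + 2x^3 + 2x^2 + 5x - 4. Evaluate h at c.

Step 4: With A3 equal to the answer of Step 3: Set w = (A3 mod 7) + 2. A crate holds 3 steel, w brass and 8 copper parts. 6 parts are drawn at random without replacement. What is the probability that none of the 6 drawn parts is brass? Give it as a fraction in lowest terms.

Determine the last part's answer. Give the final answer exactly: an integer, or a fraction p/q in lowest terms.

Step 1: cross terms: (-14*-12 - -32*-4)=40, (-32*-6 - 1*-12)=204, (1*-31 - 40*-6)=209, (40*25 - 20*-31)=1620, (20*14 - -37*25)=1205, (-37*-4 - -14*14)=344; twice the area = |3622| = 3622; area = 1811; boundary points = 2 + 3 + 1 + 4 + 1 + 1 = 12; strictly interior points = area - boundary/2 + 1 = 1806; answer 1806
Step 2: A1 = 1806; r = -24; a(2) = 2*(-26) + 1*(-24) = -76; iterating: a(2)=-76, a(3)=-178, a(4)=-432, a(5)=-1042, a(6)=-2516, a(7)=-6074, a(8)=-14664, a(9)=-35402, a(10)=-85468, a(11)=-206338, a(12)=-498144, a(13)=-1202626, a(14)=-2903396, a(15)=-7009418, a(16)=-16922232, a(17)=-40853882, a(18)=-98629996; answer -98629996
Step 3: A2 = -98629996; c = -21; -8*(-21)^4 + 2*(-21)^3 + 2*(-21)^2 + 5*(-21)^1 - 4 = (-1555848) + (-18522) + (882) + (-105) + (-4) = -1573597; answer -1573597
Step 4: A3 = -1573597; w = 5; total draws C(16,6) = 8008; favorable C(11,6) = 462; P = 3/52; answer 3/52

3/52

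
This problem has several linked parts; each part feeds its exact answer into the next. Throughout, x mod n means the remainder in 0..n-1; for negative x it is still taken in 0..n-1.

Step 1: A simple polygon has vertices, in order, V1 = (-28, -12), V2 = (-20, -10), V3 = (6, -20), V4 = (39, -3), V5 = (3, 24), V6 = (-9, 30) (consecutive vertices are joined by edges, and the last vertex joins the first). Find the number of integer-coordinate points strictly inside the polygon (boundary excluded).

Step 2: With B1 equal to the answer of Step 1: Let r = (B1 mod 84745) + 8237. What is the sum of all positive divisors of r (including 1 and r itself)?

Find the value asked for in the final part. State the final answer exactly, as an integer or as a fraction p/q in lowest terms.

16128

Step 1: cross terms: (-28*-10 - -20*-12)=40, (-20*-20 - 6*-10)=460, (6*-3 - 39*-20)=762, (39*24 - 3*-3)=945, (3*30 - -9*24)=306, (-9*-12 - -28*30)=948; twice the area = |3461| = 3461; area = 3461/2; boundary points = 2 + 2 + 1 + 9 + 6 + 1 = 21; strictly interior points = area - boundary/2 + 1 = 1721; answer 1721
Step 2: B1 = 1721; r = 9958; 9958 = 2 * 13 * 383; sigma = (1 + 2) * (1 + 13) * (1 + 383) = 3 * 14 * 384 = 16128; answer 16128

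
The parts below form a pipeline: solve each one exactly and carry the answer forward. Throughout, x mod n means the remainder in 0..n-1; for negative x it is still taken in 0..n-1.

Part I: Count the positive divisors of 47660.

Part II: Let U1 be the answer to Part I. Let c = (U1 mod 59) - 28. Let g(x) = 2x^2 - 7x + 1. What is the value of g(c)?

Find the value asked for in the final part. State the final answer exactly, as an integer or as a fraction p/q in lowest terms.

625

Part I: 47660 = 2^2 * 5 * 2383; number of divisors = (2+1) * (1+1) * (1+1) = 12; answer 12
Part II: U1 = 12; c = -16; 2*(-16)^2 - 7*(-16)^1 + 1 = (512) + (112) + (1) = 625; answer 625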